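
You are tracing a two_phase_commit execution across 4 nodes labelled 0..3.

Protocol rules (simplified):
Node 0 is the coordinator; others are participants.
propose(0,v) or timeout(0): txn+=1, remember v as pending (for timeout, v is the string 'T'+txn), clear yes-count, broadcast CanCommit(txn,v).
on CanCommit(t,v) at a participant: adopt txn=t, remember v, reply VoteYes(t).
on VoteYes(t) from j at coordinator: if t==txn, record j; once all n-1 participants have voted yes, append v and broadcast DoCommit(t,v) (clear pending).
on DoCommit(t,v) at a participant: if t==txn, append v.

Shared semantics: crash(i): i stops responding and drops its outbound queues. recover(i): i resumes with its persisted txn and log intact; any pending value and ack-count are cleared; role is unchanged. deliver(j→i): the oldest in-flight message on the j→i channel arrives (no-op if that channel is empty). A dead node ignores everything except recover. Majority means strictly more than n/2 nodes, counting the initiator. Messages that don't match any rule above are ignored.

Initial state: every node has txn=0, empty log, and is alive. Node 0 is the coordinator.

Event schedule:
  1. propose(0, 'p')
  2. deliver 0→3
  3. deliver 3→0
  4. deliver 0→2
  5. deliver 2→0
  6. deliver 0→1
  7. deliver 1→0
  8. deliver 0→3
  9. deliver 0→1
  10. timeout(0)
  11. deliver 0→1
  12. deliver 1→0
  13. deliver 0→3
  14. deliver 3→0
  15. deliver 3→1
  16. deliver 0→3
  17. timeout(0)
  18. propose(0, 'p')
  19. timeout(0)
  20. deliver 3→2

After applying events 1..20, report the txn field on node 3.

2

1. propose(0,'p'):  <0:coor t1 ->
2. deliver 0→3:  <3:part t1 ->
3. deliver 3→0:  nop
4. deliver 0→2:  <2:part t1 ->
5. deliver 2→0:  nop
6. deliver 0→1:  <1:part t1 ->
7. deliver 1→0:  <0:coor t1 p>
8. deliver 0→3:  <3:part t1 p>
9. deliver 0→1:  <1:part t1 p>
10. timeout(0):  <0:coor t2 p>
11. deliver 0→1:  <1:part t2 p>
12. deliver 1→0:  nop
13. deliver 0→3:  <3:part t2 p>
14. deliver 3→0:  nop
15. deliver 3→1:  nop
16. deliver 0→3:  nop
17. timeout(0):  <0:coor t3 p>
18. propose(0,'p'):  <0:coor t4 p>
19. timeout(0):  <0:coor t5 p>
20. deliver 3→2:  nop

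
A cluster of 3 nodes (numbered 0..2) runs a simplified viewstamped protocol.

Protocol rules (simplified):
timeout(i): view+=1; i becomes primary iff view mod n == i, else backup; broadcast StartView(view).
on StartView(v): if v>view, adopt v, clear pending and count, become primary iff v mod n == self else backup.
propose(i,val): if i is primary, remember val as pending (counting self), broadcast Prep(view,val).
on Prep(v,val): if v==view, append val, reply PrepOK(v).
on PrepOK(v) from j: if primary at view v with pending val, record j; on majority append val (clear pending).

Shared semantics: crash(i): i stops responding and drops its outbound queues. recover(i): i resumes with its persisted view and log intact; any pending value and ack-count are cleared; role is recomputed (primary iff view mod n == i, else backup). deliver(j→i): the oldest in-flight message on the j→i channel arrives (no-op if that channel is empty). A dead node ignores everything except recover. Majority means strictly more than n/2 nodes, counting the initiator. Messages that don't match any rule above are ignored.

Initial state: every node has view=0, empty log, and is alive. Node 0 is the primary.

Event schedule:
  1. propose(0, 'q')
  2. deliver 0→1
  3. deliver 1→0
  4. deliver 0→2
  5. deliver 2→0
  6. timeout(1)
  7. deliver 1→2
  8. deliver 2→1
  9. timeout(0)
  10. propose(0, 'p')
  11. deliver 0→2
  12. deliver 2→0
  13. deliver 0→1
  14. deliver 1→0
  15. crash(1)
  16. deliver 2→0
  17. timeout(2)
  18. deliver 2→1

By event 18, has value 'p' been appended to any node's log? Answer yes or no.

no

1. propose(0,'q'):  nop
2. deliver 0→1:  <1:back v0 q>
3. deliver 1→0:  <0:prim v0 q>
4. deliver 0→2:  <2:back v0 q>
5. deliver 2→0:  nop
6. timeout(1):  <1:prim v1 q>
7. deliver 1→2:  <2:back v1 q>
8. deliver 2→1:  nop
9. timeout(0):  <0:back v1 q>
10. propose(0,'p'):  nop
11. deliver 0→2:  nop
12. deliver 2→0:  nop
13. deliver 0→1:  nop
14. deliver 1→0:  nop
15. crash(1):  <1:✗prim v1 q>
16. deliver 2→0:  nop
17. timeout(2):  <2:prim v2 q>
18. deliver 2→1:  nop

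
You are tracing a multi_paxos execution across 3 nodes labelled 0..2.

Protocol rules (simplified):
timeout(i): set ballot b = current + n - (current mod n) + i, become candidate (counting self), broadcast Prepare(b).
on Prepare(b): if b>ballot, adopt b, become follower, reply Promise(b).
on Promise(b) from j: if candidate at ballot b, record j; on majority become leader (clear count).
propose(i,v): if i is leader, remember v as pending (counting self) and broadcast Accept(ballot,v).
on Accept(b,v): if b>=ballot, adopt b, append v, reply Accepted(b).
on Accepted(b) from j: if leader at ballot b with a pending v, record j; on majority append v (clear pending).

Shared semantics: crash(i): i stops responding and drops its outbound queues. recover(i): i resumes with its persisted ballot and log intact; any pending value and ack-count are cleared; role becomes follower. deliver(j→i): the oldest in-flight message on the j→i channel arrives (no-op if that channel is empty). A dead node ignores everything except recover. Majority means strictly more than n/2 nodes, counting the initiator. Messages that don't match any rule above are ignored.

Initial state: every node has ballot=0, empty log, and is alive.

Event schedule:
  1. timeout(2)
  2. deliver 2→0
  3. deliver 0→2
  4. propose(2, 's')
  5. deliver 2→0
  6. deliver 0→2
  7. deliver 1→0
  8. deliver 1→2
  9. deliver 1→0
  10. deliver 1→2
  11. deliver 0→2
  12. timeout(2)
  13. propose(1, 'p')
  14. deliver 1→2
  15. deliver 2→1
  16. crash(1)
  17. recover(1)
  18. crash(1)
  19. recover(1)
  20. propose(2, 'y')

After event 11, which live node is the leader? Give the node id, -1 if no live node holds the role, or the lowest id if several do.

2

[1] timeout(2) → N2(cand b5 [-])
[2] deliver 2→0 → N0(foll b5 [-])
[3] deliver 0→2 → N2(lead b5 [-])
[4] propose(2,'s') → ∅
[5] deliver 2→0 → N0(foll b5 [s])
[6] deliver 0→2 → N2(lead b5 [s])
[7] deliver 1→0 → ∅
[8] deliver 1→2 → ∅
[9] deliver 1→0 → ∅
[10] deliver 1→2 → ∅
[11] deliver 0→2 → ∅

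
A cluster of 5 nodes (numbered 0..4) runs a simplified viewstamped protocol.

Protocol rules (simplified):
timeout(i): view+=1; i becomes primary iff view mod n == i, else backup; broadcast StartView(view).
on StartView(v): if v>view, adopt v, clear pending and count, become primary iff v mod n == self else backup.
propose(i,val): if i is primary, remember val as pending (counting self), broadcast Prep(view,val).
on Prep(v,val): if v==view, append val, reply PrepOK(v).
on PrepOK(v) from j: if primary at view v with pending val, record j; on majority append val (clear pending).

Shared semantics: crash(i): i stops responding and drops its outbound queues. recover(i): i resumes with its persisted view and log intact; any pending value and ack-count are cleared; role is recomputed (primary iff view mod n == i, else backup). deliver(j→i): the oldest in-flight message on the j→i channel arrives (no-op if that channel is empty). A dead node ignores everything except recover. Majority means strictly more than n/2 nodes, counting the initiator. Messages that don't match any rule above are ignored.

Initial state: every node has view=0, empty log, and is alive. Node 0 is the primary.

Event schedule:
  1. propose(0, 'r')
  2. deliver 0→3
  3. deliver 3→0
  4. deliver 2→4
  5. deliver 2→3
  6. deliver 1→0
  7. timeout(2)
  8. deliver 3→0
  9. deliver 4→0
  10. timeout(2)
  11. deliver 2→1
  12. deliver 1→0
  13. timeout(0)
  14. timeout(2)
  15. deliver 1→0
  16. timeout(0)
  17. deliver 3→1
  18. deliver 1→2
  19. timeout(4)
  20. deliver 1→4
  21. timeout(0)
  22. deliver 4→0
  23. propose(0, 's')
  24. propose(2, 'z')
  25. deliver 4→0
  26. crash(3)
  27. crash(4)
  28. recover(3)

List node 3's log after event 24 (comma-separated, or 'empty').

r

1. propose(0,'r'):  nop
2. deliver 0→3:  <3:back v0 r>
3. deliver 3→0:  nop
4. deliver 2→4:  nop
5. deliver 2→3:  nop
6. deliver 1→0:  nop
7. timeout(2):  <2:back v1 ->
8. deliver 3→0:  nop
9. deliver 4→0:  nop
10. timeout(2):  <2:prim v2 ->
11. deliver 2→1:  <1:prim v1 ->
12. deliver 1→0:  nop
13. timeout(0):  <0:back v1 ->
14. timeout(2):  <2:back v3 ->
15. deliver 1→0:  nop
16. timeout(0):  <0:back v2 ->
17. deliver 3→1:  nop
18. deliver 1→2:  nop
19. timeout(4):  <4:back v1 ->
20. deliver 1→4:  nop
21. timeout(0):  <0:back v3 ->
22. deliver 4→0:  nop
23. propose(0,'s'):  nop
24. propose(2,'z'):  nop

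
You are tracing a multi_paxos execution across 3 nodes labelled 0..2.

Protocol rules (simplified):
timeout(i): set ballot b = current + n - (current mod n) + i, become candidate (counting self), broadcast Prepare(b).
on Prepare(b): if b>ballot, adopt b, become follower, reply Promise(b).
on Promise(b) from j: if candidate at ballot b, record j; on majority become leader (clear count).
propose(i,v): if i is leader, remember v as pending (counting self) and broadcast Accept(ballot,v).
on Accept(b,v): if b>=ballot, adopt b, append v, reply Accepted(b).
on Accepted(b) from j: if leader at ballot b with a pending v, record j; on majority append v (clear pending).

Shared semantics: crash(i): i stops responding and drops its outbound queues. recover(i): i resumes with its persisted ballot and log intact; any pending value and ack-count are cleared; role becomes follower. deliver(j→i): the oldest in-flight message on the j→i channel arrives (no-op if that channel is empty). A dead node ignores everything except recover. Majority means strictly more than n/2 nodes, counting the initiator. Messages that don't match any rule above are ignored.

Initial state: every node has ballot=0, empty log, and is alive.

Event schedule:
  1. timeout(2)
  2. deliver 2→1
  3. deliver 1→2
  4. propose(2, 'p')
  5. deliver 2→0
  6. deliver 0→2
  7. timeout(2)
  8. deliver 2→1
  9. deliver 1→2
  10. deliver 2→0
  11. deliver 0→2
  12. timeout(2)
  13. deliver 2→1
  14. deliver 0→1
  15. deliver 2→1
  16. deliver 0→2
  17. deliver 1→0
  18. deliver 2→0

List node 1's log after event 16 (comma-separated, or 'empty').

p

e1 timeout(2): 2[cand,b=5,-]
e2 deliver 2→1: 1[foll,b=5,-]
e3 deliver 1→2: 2[lead,b=5,-]
e4 propose(2,'p'): ·
e5 deliver 2→0: 0[foll,b=5,-]
e6 deliver 0→2: ·
e7 timeout(2): 2[cand,b=8,-]
e8 deliver 2→1: 1[foll,b=5,p]
e9 deliver 1→2: ·
e10 deliver 2→0: 0[foll,b=5,p]
e11 deliver 0→2: ·
e12 timeout(2): 2[cand,b=11,-]
e13 deliver 2→1: 1[foll,b=8,p]
e14 deliver 0→1: ·
e15 deliver 2→1: 1[foll,b=11,p]
e16 deliver 0→2: ·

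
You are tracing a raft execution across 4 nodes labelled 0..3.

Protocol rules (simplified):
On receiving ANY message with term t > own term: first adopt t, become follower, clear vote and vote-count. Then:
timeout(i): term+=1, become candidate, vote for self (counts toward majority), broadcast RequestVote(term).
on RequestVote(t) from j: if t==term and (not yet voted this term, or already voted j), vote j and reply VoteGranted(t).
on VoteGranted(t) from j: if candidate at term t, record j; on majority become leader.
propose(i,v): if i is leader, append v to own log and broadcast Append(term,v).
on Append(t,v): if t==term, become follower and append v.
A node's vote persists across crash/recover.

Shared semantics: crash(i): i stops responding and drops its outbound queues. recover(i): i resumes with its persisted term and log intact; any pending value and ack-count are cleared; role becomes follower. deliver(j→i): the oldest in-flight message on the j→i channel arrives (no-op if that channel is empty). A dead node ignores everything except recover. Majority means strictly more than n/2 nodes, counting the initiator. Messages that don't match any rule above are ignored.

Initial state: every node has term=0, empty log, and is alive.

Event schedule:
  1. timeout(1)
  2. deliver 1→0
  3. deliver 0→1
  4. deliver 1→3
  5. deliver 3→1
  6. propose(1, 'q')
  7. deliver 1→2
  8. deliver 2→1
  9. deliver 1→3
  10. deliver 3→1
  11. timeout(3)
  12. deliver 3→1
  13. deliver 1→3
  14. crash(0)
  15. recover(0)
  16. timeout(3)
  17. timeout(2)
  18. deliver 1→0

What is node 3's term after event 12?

e1 timeout(1): 1[cand,t=1,-]
e2 deliver 1→0: 0[foll,t=1,-]
e3 deliver 0→1: ·
e4 deliver 1→3: 3[foll,t=1,-]
e5 deliver 3→1: 1[lead,t=1,-]
e6 propose(1,'q'): 1[lead,t=1,q]
e7 deliver 1→2: 2[foll,t=1,-]
e8 deliver 2→1: ·
e9 deliver 1→3: 3[foll,t=1,q]
e10 deliver 3→1: ·
e11 timeout(3): 3[cand,t=2,q]
e12 deliver 3→1: 1[foll,t=2,q]

2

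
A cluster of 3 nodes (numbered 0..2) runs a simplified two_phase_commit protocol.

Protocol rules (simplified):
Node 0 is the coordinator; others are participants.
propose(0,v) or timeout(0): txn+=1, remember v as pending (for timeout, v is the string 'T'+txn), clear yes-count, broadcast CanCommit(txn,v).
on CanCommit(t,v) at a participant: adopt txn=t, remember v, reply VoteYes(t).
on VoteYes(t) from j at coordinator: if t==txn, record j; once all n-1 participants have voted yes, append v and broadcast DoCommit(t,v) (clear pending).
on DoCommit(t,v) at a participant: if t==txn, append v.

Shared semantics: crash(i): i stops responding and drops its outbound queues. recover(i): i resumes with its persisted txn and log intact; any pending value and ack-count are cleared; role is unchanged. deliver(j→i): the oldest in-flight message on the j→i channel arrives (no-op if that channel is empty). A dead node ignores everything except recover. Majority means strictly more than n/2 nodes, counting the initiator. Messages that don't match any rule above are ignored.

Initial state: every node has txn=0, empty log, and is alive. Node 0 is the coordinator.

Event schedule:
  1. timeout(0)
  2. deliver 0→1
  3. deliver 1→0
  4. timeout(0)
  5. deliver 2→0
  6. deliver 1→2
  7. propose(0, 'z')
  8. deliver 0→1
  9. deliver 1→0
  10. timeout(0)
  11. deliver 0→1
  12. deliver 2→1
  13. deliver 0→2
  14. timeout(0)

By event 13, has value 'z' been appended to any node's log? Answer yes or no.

no

1. timeout(0):  <0:coor t1 ->
2. deliver 0→1:  <1:part t1 ->
3. deliver 1→0:  nop
4. timeout(0):  <0:coor t2 ->
5. deliver 2→0:  nop
6. deliver 1→2:  nop
7. propose(0,'z'):  <0:coor t3 ->
8. deliver 0→1:  <1:part t2 ->
9. deliver 1→0:  nop
10. timeout(0):  <0:coor t4 ->
11. deliver 0→1:  <1:part t3 ->
12. deliver 2→1:  nop
13. deliver 0→2:  <2:part t1 ->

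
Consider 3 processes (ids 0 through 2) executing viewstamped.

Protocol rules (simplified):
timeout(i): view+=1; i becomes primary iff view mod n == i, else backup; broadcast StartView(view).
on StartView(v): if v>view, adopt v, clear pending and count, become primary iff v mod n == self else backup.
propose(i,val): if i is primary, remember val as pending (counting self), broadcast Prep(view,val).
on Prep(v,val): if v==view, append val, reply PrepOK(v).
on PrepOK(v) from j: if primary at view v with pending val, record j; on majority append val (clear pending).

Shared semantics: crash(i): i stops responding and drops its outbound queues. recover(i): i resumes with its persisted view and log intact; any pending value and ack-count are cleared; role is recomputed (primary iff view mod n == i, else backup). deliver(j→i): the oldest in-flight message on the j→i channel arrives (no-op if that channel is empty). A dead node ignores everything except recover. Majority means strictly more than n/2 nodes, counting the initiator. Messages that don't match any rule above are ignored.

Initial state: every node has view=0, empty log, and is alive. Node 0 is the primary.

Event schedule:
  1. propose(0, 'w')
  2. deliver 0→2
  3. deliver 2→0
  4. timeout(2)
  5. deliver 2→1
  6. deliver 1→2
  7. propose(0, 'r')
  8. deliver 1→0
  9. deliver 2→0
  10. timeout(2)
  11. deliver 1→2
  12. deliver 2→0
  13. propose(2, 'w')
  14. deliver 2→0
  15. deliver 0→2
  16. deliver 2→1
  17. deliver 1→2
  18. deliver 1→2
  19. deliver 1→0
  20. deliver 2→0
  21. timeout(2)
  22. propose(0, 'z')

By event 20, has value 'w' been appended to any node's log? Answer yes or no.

yes

after 1 — propose(0,'w'): ·
after 2 — deliver 0→2: n2:back/v0/[w]
after 3 — deliver 2→0: n0:prim/v0/[w]
after 4 — timeout(2): n2:back/v1/[w]
after 5 — deliver 2→1: n1:prim/v1/[-]
after 6 — deliver 1→2: ·
after 7 — propose(0,'r'): ·
after 8 — deliver 1→0: ·
after 9 — deliver 2→0: n0:back/v1/[w]
after 10 — timeout(2): n2:prim/v2/[w]
after 11 — deliver 1→2: ·
after 12 — deliver 2→0: n0:back/v2/[w]
after 13 — propose(2,'w'): ·
after 14 — deliver 2→0: n0:back/v2/[w,w]
after 15 — deliver 0→2: ·
after 16 — deliver 2→1: n1:back/v2/[-]
after 17 — deliver 1→2: ·
after 18 — deliver 1→2: ·
after 19 — deliver 1→0: ·
after 20 — deliver 2→0: ·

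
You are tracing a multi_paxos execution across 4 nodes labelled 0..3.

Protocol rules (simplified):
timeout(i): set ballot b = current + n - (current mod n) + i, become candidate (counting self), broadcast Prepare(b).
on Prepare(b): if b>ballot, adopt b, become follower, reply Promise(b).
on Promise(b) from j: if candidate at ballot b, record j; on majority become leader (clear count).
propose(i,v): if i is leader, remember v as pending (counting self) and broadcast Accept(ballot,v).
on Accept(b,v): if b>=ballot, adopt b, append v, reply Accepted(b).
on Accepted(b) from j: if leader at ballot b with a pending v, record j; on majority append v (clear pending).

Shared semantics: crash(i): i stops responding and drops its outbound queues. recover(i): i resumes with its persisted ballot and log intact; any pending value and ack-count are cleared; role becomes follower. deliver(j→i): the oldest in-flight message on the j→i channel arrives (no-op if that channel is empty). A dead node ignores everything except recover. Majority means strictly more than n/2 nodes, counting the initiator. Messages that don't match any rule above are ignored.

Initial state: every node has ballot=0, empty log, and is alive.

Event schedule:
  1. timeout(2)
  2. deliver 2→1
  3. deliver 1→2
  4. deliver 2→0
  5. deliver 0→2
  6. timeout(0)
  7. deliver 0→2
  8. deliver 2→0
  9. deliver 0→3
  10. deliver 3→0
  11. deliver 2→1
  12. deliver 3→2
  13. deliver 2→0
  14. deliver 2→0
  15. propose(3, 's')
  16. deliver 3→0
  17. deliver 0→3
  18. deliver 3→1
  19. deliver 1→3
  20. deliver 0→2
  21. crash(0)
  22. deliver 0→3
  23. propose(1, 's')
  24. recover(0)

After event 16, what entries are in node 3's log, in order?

1. timeout(2):  <2:cand b6 ->
2. deliver 2→1:  <1:foll b6 ->
3. deliver 1→2:  nop
4. deliver 2→0:  <0:foll b6 ->
5. deliver 0→2:  <2:lead b6 ->
6. timeout(0):  <0:cand b8 ->
7. deliver 0→2:  <2:foll b8 ->
8. deliver 2→0:  nop
9. deliver 0→3:  <3:foll b8 ->
10. deliver 3→0:  <0:lead b8 ->
11. deliver 2→1:  nop
12. deliver 3→2:  nop
13. deliver 2→0:  nop
14. deliver 2→0:  nop
15. propose(3,'s'):  nop
16. deliver 3→0:  nop

empty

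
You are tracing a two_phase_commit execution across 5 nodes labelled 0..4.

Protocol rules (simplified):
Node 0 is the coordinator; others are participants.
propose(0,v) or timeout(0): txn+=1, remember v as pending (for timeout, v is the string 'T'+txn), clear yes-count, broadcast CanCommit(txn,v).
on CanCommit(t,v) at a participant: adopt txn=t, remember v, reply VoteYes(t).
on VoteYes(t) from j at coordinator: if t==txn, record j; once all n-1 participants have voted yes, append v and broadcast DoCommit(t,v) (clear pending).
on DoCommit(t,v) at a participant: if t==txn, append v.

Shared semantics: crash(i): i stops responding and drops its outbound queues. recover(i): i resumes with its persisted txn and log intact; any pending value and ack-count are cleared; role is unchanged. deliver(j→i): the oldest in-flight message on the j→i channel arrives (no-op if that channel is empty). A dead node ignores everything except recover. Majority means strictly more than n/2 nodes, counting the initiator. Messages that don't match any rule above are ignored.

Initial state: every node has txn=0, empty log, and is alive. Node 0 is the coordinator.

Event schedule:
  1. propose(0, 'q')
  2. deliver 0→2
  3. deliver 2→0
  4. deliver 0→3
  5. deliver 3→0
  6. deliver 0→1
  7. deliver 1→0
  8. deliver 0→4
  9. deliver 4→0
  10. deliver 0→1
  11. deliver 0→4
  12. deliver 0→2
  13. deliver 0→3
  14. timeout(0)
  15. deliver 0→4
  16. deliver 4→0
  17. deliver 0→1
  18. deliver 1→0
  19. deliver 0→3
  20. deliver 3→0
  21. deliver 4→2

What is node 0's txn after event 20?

2

1. propose(0,'q'):  <0:coor t1 ->
2. deliver 0→2:  <2:part t1 ->
3. deliver 2→0:  nop
4. deliver 0→3:  <3:part t1 ->
5. deliver 3→0:  nop
6. deliver 0→1:  <1:part t1 ->
7. deliver 1→0:  nop
8. deliver 0→4:  <4:part t1 ->
9. deliver 4→0:  <0:coor t1 q>
10. deliver 0→1:  <1:part t1 q>
11. deliver 0→4:  <4:part t1 q>
12. deliver 0→2:  <2:part t1 q>
13. deliver 0→3:  <3:part t1 q>
14. timeout(0):  <0:coor t2 q>
15. deliver 0→4:  <4:part t2 q>
16. deliver 4→0:  nop
17. deliver 0→1:  <1:part t2 q>
18. deliver 1→0:  nop
19. deliver 0→3:  <3:part t2 q>
20. deliver 3→0:  nop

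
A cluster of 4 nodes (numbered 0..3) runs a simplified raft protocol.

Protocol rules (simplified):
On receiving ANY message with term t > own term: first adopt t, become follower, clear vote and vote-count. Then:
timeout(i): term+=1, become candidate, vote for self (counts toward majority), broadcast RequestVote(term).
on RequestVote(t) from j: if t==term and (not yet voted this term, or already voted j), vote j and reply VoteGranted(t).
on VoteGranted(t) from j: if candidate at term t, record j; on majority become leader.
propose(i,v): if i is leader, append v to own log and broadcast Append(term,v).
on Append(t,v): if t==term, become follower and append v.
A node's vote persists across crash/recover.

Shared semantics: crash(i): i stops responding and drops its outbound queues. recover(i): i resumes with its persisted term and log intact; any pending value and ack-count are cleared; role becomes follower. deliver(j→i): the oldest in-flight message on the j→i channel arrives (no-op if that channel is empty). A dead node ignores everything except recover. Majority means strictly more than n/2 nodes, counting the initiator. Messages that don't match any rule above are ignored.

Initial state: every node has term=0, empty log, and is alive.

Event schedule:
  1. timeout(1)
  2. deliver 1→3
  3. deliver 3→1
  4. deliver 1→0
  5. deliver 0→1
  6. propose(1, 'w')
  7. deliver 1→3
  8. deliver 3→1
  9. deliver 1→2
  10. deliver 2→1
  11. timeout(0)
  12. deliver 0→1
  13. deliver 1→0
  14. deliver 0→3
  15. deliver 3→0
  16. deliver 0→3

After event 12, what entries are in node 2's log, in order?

empty

after 1 — timeout(1): n1:cand/t1/[-]
after 2 — deliver 1→3: n3:foll/t1/[-]
after 3 — deliver 3→1: ·
after 4 — deliver 1→0: n0:foll/t1/[-]
after 5 — deliver 0→1: n1:lead/t1/[-]
after 6 — propose(1,'w'): n1:lead/t1/[w]
after 7 — deliver 1→3: n3:foll/t1/[w]
after 8 — deliver 3→1: ·
after 9 — deliver 1→2: n2:foll/t1/[-]
after 10 — deliver 2→1: ·
after 11 — timeout(0): n0:cand/t2/[-]
after 12 — deliver 0→1: n1:foll/t2/[w]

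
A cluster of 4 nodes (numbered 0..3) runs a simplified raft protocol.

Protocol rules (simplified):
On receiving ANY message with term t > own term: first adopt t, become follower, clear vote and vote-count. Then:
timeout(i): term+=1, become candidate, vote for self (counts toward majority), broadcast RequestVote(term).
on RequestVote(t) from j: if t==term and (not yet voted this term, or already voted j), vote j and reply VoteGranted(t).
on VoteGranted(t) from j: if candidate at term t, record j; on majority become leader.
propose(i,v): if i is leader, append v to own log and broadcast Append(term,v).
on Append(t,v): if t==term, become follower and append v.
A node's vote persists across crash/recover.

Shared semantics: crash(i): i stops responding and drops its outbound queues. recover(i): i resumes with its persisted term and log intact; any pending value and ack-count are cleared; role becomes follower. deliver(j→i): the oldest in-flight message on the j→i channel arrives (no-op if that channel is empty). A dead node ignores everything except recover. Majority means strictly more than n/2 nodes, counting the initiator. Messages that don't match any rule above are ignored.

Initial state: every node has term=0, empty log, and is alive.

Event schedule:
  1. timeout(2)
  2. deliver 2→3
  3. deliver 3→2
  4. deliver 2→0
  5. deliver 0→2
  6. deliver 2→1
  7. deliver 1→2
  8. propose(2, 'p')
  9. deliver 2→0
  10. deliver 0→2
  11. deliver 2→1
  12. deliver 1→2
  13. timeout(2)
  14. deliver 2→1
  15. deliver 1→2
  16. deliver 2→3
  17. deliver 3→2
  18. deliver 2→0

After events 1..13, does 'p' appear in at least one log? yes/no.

[1] timeout(2) → N2(cand t1 [-])
[2] deliver 2→3 → N3(foll t1 [-])
[3] deliver 3→2 → ∅
[4] deliver 2→0 → N0(foll t1 [-])
[5] deliver 0→2 → N2(lead t1 [-])
[6] deliver 2→1 → N1(foll t1 [-])
[7] deliver 1→2 → ∅
[8] propose(2,'p') → N2(lead t1 [p])
[9] deliver 2→0 → N0(foll t1 [p])
[10] deliver 0→2 → ∅
[11] deliver 2→1 → N1(foll t1 [p])
[12] deliver 1→2 → ∅
[13] timeout(2) → N2(cand t2 [p])

yes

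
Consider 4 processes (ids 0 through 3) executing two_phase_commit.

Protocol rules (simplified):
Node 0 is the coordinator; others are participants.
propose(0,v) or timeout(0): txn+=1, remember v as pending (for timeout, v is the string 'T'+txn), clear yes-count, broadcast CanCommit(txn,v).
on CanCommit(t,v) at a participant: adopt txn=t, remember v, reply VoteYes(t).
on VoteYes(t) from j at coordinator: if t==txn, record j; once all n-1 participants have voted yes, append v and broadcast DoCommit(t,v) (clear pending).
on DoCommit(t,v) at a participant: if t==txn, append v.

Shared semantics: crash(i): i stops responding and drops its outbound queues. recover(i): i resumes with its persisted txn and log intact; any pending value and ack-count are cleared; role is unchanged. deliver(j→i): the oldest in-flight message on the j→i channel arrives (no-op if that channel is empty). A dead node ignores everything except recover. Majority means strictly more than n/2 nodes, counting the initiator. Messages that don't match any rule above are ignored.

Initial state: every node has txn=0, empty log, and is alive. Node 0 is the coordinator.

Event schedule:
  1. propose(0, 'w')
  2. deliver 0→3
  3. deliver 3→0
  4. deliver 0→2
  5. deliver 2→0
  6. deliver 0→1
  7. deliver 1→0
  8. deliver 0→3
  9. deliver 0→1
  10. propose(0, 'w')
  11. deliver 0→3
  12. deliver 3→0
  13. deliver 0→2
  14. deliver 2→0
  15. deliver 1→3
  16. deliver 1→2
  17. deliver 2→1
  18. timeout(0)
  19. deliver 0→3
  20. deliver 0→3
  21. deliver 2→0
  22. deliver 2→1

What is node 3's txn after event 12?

step 1 propose(0,'w'): 0={coor,t=1,log=-}
step 2 deliver 0→3: 3={part,t=1,log=-}
step 3 deliver 3→0: —
step 4 deliver 0→2: 2={part,t=1,log=-}
step 5 deliver 2→0: —
step 6 deliver 0→1: 1={part,t=1,log=-}
step 7 deliver 1→0: 0={coor,t=1,log=w}
step 8 deliver 0→3: 3={part,t=1,log=w}
step 9 deliver 0→1: 1={part,t=1,log=w}
step 10 propose(0,'w'): 0={coor,t=2,log=w}
step 11 deliver 0→3: 3={part,t=2,log=w}
step 12 deliver 3→0: —

2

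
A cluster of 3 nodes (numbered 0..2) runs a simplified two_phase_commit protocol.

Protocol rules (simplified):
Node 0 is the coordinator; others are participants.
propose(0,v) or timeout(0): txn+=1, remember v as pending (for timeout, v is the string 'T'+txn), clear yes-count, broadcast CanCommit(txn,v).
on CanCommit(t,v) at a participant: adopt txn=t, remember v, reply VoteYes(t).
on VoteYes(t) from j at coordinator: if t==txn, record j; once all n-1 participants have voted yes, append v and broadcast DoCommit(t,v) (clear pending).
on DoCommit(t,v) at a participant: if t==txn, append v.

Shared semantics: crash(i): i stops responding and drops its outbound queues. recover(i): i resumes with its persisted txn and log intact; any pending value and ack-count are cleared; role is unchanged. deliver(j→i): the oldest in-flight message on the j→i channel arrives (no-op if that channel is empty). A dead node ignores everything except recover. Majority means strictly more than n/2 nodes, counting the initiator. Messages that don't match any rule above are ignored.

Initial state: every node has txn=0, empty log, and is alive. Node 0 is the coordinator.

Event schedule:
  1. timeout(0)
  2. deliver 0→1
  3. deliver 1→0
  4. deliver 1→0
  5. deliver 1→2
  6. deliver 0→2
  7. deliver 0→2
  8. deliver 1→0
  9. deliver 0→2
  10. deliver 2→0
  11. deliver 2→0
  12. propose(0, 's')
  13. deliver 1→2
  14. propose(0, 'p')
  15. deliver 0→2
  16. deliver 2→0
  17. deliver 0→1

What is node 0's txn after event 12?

1. timeout(0):  <0:coor t1 ->
2. deliver 0→1:  <1:part t1 ->
3. deliver 1→0:  nop
4. deliver 1→0:  nop
5. deliver 1→2:  nop
6. deliver 0→2:  <2:part t1 ->
7. deliver 0→2:  nop
8. deliver 1→0:  nop
9. deliver 0→2:  nop
10. deliver 2→0:  <0:coor t1 T1>
11. deliver 2→0:  nop
12. propose(0,'s'):  <0:coor t2 T1>

2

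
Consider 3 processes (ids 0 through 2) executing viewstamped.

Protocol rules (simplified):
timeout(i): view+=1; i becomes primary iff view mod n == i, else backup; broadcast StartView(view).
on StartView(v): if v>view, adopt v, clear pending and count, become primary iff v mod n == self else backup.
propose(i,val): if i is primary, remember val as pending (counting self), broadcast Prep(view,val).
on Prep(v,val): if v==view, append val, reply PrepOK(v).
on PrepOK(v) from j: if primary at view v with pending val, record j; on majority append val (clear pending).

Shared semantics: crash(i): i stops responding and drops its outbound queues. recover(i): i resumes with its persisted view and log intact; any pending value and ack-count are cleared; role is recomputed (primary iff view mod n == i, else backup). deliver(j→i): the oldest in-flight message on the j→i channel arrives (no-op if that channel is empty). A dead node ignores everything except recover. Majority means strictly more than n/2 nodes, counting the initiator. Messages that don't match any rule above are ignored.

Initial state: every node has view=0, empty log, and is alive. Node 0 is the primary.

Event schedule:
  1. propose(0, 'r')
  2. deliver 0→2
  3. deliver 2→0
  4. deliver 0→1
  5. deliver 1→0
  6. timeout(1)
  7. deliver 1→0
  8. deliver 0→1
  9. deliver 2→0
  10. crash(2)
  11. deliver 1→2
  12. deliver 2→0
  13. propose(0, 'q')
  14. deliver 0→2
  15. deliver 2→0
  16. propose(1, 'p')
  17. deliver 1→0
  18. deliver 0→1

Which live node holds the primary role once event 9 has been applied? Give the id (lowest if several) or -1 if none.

1

e1 propose(0,'r'): ·
e2 deliver 0→2: 2[back,v=0,r]
e3 deliver 2→0: 0[prim,v=0,r]
e4 deliver 0→1: 1[back,v=0,r]
e5 deliver 1→0: ·
e6 timeout(1): 1[prim,v=1,r]
e7 deliver 1→0: 0[back,v=1,r]
e8 deliver 0→1: ·
e9 deliver 2→0: ·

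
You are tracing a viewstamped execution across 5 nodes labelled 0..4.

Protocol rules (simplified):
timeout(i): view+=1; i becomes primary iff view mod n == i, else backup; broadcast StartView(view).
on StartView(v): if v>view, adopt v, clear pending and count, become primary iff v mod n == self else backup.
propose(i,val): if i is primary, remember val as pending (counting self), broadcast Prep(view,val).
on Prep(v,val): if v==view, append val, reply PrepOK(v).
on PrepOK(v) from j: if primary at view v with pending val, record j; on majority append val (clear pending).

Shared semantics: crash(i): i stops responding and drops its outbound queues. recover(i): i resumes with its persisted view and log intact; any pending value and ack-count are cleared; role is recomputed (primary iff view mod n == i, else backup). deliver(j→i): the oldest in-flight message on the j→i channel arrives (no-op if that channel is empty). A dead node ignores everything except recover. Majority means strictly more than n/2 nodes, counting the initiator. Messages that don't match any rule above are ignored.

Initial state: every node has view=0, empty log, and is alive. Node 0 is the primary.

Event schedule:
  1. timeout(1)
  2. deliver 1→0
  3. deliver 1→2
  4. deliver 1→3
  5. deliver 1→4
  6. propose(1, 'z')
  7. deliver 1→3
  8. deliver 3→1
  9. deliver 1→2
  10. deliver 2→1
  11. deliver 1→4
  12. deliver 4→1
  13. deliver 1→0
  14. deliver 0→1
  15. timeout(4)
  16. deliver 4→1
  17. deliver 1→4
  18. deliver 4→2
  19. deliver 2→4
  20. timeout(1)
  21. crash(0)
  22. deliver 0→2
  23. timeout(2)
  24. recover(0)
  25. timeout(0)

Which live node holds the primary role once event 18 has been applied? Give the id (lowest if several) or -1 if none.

step 1 timeout(1): 1={prim,v=1,log=-}
step 2 deliver 1→0: 0={back,v=1,log=-}
step 3 deliver 1→2: 2={back,v=1,log=-}
step 4 deliver 1→3: 3={back,v=1,log=-}
step 5 deliver 1→4: 4={back,v=1,log=-}
step 6 propose(1,'z'): —
step 7 deliver 1→3: 3={back,v=1,log=z}
step 8 deliver 3→1: —
step 9 deliver 1→2: 2={back,v=1,log=z}
step 10 deliver 2→1: 1={prim,v=1,log=z}
step 11 deliver 1→4: 4={back,v=1,log=z}
step 12 deliver 4→1: —
step 13 deliver 1→0: 0={back,v=1,log=z}
step 14 deliver 0→1: —
step 15 timeout(4): 4={back,v=2,log=z}
step 16 deliver 4→1: 1={back,v=2,log=z}
step 17 deliver 1→4: —
step 18 deliver 4→2: 2={prim,v=2,log=z}

2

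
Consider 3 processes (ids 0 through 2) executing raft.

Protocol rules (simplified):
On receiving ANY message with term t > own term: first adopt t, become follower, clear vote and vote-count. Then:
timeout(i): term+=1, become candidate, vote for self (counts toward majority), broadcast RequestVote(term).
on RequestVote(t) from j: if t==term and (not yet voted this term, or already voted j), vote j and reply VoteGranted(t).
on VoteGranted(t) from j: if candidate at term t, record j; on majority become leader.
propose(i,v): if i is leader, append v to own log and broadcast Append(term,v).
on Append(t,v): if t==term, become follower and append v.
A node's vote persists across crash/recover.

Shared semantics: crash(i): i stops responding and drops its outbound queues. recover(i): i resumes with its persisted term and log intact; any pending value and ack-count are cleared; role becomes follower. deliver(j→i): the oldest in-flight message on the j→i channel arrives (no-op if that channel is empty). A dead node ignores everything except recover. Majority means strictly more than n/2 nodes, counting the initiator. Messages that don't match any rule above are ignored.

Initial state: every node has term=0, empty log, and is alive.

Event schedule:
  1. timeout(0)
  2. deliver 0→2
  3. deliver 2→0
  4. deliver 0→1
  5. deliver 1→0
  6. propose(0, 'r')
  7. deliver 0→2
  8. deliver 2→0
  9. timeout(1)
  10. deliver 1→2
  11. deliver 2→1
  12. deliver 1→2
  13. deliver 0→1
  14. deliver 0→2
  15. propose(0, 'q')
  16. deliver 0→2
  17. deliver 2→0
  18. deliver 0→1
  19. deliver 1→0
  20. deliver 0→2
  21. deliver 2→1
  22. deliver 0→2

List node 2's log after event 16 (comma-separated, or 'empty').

r

e1 timeout(0): 0[cand,t=1,-]
e2 deliver 0→2: 2[foll,t=1,-]
e3 deliver 2→0: 0[lead,t=1,-]
e4 deliver 0→1: 1[foll,t=1,-]
e5 deliver 1→0: ·
e6 propose(0,'r'): 0[lead,t=1,r]
e7 deliver 0→2: 2[foll,t=1,r]
e8 deliver 2→0: ·
e9 timeout(1): 1[cand,t=2,-]
e10 deliver 1→2: 2[foll,t=2,r]
e11 deliver 2→1: 1[lead,t=2,-]
e12 deliver 1→2: ·
e13 deliver 0→1: ·
e14 deliver 0→2: ·
e15 propose(0,'q'): 0[lead,t=1,r,q]
e16 deliver 0→2: ·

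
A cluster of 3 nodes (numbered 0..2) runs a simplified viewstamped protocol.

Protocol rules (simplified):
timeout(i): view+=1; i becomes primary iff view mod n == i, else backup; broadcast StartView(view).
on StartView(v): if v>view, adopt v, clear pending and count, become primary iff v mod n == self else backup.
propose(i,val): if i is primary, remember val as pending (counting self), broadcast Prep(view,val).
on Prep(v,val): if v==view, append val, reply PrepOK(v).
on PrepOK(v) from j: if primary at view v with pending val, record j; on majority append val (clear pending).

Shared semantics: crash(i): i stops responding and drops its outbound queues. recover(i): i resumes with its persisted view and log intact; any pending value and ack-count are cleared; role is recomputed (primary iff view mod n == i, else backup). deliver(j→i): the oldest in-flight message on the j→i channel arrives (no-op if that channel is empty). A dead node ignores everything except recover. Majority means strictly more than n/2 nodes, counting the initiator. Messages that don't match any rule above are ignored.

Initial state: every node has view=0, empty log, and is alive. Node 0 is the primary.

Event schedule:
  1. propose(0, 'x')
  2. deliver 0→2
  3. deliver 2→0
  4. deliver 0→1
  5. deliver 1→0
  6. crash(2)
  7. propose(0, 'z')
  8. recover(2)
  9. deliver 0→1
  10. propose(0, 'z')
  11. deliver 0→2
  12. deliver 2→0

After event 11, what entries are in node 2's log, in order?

x,z

e1 propose(0,'x'): ·
e2 deliver 0→2: 2[back,v=0,x]
e3 deliver 2→0: 0[prim,v=0,x]
e4 deliver 0→1: 1[back,v=0,x]
e5 deliver 1→0: ·
e6 crash(2): 2[✗back,v=0,x]
e7 propose(0,'z'): ·
e8 recover(2): 2[back,v=0,x]
e9 deliver 0→1: 1[back,v=0,x,z]
e10 propose(0,'z'): ·
e11 deliver 0→2: 2[back,v=0,x,z]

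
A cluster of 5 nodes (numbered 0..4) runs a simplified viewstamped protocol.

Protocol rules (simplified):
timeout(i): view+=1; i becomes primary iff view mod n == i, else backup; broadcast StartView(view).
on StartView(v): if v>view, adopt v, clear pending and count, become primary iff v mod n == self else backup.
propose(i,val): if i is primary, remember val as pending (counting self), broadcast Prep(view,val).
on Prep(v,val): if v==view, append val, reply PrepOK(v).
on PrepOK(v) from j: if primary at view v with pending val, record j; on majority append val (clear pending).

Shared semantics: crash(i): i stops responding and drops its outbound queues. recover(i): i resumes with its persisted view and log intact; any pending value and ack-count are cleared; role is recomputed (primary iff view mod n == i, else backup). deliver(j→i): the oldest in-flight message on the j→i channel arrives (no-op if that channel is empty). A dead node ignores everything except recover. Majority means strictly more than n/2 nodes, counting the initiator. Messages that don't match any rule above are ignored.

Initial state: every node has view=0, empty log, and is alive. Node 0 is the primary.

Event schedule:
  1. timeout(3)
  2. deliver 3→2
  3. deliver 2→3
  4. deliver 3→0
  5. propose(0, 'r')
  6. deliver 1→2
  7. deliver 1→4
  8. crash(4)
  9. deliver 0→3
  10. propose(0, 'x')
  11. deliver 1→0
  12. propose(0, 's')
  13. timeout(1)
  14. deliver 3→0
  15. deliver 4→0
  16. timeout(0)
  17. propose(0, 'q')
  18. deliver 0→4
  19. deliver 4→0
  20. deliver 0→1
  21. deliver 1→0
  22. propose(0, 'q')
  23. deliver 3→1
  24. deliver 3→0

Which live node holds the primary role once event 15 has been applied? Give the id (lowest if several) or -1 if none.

step 1 timeout(3): 3={back,v=1,log=-}
step 2 deliver 3→2: 2={back,v=1,log=-}
step 3 deliver 2→3: —
step 4 deliver 3→0: 0={back,v=1,log=-}
step 5 propose(0,'r'): —
step 6 deliver 1→2: —
step 7 deliver 1→4: —
step 8 crash(4): 4={✗back,v=0,log=-}
step 9 deliver 0→3: —
step 10 propose(0,'x'): —
step 11 deliver 1→0: —
step 12 propose(0,'s'): —
step 13 timeout(1): 1={prim,v=1,log=-}
step 14 deliver 3→0: —
step 15 deliver 4→0: —

1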